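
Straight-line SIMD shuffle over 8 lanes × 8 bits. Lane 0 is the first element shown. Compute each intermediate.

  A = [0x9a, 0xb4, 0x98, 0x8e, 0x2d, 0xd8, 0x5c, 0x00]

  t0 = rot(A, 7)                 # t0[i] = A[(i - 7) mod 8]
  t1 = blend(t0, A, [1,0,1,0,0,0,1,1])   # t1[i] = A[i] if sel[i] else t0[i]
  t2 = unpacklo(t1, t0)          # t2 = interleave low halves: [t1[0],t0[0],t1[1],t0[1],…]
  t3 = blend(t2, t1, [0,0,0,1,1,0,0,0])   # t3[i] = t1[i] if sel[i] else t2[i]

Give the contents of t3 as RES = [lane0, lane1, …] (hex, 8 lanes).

RES = [0x9a, 0xb4, 0x98, 0x2d, 0xd8, 0x8e, 0x2d, 0x2d]

  t0: b4 98 8e 2d d8 5c 00 9a
  t1: 9a 98 98 2d d8 5c 5c 00
  t2: 9a b4 98 98 98 8e 2d 2d
  t3: 9a b4 98 2d d8 8e 2d 2d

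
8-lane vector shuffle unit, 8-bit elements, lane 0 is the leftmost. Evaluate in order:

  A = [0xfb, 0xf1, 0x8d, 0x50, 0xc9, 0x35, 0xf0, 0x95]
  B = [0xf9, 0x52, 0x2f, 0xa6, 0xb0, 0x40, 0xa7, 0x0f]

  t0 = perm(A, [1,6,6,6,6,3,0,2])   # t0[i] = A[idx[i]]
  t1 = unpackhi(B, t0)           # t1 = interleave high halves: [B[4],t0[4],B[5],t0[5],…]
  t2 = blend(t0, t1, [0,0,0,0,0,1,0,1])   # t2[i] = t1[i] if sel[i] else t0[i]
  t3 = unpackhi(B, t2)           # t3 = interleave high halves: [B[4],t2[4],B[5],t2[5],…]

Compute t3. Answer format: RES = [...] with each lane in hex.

  t0: f1 f0 f0 f0 f0 50 fb 8d
  t1: b0 f0 40 50 a7 fb 0f 8d
  t2: f1 f0 f0 f0 f0 fb fb 8d
  t3: b0 f0 40 fb a7 fb 0f 8d

RES = [ 0xb0  0xf0  0x40  0xfb  0xa7  0xfb  0x0f  0x8d ]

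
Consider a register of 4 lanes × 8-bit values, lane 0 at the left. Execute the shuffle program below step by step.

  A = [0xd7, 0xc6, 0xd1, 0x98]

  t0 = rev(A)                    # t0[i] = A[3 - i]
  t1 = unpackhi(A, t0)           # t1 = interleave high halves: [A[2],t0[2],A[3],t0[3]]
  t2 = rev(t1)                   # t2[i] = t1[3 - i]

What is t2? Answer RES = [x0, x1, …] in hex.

→ t0 |98|d1|c6|d7|
→ t1 |d1|c6|98|d7|
→ t2 |d7|98|c6|d1|

RES = [ 0xd7  0x98  0xc6  0xd1 ]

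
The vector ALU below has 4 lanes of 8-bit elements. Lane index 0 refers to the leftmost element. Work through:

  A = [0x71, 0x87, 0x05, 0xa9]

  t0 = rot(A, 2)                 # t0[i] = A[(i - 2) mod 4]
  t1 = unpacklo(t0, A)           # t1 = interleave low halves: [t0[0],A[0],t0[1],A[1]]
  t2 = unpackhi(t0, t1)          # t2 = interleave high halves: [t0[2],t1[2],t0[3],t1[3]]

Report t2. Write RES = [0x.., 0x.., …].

  t0: 05 a9 71 87
  t1: 05 71 a9 87
  t2: 71 a9 87 87

RES = [0x71, 0xa9, 0x87, 0x87]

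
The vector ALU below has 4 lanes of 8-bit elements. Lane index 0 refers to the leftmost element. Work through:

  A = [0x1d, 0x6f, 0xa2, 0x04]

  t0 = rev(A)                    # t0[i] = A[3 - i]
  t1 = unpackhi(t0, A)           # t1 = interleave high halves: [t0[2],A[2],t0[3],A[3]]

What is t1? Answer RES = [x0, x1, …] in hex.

RES = [0x6f, 0xa2, 0x1d, 0x04]

→ t0 |04|a2|6f|1d|
→ t1 |6f|a2|1d|04|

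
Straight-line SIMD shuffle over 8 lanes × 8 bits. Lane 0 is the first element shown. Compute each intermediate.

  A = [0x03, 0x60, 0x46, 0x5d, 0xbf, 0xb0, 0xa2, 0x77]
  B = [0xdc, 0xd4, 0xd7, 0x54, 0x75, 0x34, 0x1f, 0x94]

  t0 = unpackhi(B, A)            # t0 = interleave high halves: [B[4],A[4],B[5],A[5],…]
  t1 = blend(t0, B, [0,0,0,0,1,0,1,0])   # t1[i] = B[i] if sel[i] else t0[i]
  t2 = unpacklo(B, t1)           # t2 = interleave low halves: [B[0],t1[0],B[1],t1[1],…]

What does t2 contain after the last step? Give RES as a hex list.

RES = [ 0xdc  0x75  0xd4  0xbf  0xd7  0x34  0x54  0xb0 ]

  t0: 75 bf 34 b0 1f a2 94 77
  t1: 75 bf 34 b0 75 a2 1f 77
  t2: dc 75 d4 bf d7 34 54 b0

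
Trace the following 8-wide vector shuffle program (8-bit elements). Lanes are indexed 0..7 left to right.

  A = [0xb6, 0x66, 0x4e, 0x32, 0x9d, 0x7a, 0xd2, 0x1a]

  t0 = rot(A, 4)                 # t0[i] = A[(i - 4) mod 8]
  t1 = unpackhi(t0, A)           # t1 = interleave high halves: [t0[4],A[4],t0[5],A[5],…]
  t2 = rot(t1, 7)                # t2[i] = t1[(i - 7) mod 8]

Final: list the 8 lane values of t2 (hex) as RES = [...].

RES = [ 0x9d  0x66  0x7a  0x4e  0xd2  0x32  0x1a  0xb6 ]

→ t0 |9d|7a|d2|1a|b6|66|4e|32|
→ t1 |b6|9d|66|7a|4e|d2|32|1a|
→ t2 |9d|66|7a|4e|d2|32|1a|b6|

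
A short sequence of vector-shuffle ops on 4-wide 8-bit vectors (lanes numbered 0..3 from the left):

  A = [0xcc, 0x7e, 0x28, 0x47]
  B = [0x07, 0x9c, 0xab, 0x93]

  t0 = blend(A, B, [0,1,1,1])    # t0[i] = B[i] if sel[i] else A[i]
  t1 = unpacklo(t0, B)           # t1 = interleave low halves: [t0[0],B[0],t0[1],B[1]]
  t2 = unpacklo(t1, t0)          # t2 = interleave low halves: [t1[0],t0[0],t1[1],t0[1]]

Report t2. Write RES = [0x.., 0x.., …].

RES = [ 0xcc  0xcc  0x07  0x9c ]

→ t0 |cc|9c|ab|93|
→ t1 |cc|07|9c|9c|
→ t2 |cc|cc|07|9c|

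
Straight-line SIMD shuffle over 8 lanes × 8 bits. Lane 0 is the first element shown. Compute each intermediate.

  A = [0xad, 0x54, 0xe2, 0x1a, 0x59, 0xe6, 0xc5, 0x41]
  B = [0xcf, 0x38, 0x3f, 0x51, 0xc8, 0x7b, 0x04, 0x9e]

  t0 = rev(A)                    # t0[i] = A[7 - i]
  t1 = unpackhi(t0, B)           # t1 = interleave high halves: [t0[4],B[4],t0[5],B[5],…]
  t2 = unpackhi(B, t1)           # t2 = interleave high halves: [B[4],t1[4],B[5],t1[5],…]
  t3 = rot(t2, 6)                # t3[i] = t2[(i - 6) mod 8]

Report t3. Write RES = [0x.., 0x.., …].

t0 = [0x41, 0xc5, 0xe6, 0x59, 0x1a, 0xe2, 0x54, 0xad]
t1 = [0x1a, 0xc8, 0xe2, 0x7b, 0x54, 0x04, 0xad, 0x9e]
t2 = [0xc8, 0x54, 0x7b, 0x04, 0x04, 0xad, 0x9e, 0x9e]
t3 = [0x7b, 0x04, 0x04, 0xad, 0x9e, 0x9e, 0xc8, 0x54]

RES = [ 0x7b  0x04  0x04  0xad  0x9e  0x9e  0xc8  0x54 ]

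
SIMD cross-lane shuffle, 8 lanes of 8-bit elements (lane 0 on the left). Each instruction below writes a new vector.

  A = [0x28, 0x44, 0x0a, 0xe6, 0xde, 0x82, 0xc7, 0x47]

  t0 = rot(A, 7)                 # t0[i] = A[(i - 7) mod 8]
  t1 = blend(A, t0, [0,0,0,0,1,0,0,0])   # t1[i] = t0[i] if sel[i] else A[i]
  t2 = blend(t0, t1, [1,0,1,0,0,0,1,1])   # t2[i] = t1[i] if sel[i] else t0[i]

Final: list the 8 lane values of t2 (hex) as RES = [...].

  t0: 44 0a e6 de 82 c7 47 28
  t1: 28 44 0a e6 82 82 c7 47
  t2: 28 0a 0a de 82 c7 c7 47

RES = [ 0x28  0x0a  0x0a  0xde  0x82  0xc7  0xc7  0x47 ]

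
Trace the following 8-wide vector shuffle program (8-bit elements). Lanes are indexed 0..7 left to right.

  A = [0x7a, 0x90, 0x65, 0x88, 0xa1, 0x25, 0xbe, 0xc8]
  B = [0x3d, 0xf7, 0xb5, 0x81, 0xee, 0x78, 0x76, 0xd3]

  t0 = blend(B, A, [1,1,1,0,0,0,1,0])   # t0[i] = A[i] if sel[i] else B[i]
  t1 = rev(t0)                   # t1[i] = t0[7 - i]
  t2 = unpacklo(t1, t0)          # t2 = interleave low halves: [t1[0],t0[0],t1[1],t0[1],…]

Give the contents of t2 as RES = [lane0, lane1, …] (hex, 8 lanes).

RES = [ 0xd3  0x7a  0xbe  0x90  0x78  0x65  0xee  0x81 ]

→ t0 |7a|90|65|81|ee|78|be|d3|
→ t1 |d3|be|78|ee|81|65|90|7a|
→ t2 |d3|7a|be|90|78|65|ee|81|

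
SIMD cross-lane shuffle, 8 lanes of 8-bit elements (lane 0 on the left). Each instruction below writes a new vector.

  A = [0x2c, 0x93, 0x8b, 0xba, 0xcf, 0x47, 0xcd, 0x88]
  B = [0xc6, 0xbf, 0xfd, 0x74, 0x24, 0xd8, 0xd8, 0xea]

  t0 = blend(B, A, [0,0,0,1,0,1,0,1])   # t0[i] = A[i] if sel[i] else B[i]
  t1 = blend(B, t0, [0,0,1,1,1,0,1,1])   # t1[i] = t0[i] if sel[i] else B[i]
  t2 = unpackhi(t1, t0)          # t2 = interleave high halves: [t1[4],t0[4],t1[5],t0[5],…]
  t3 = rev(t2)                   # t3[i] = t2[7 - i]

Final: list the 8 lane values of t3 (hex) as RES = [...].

→ t0 |c6|bf|fd|ba|24|47|d8|88|
→ t1 |c6|bf|fd|ba|24|d8|d8|88|
→ t2 |24|24|d8|47|d8|d8|88|88|
→ t3 |88|88|d8|d8|47|d8|24|24|

RES = [ 0x88  0x88  0xd8  0xd8  0x47  0xd8  0x24  0x24 ]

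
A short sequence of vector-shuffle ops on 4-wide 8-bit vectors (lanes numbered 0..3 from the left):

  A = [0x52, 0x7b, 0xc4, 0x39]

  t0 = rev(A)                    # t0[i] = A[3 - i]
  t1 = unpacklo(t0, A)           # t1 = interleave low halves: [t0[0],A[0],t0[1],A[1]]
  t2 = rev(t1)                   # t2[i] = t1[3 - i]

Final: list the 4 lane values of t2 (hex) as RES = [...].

  t0: 39 c4 7b 52
  t1: 39 52 c4 7b
  t2: 7b c4 52 39

RES = [ 0x7b  0xc4  0x52  0x39 ]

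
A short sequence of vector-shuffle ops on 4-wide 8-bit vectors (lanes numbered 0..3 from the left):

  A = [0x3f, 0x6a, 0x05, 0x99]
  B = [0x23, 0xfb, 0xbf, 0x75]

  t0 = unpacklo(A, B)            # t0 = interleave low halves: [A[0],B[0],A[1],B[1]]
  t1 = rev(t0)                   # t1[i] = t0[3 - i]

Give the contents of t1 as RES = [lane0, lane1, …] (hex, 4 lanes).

RES = [0xfb, 0x6a, 0x23, 0x3f]

→ t0 |3f|23|6a|fb|
→ t1 |fb|6a|23|3f|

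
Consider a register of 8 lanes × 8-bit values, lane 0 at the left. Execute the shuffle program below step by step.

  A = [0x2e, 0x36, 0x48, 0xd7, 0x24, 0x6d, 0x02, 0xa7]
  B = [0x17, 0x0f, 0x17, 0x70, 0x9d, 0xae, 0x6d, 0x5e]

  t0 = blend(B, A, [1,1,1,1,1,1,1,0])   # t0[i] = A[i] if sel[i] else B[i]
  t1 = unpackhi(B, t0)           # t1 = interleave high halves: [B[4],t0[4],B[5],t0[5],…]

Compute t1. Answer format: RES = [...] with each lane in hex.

  t0: 2e 36 48 d7 24 6d 02 5e
  t1: 9d 24 ae 6d 6d 02 5e 5e

RES = [0x9d, 0x24, 0xae, 0x6d, 0x6d, 0x02, 0x5e, 0x5e]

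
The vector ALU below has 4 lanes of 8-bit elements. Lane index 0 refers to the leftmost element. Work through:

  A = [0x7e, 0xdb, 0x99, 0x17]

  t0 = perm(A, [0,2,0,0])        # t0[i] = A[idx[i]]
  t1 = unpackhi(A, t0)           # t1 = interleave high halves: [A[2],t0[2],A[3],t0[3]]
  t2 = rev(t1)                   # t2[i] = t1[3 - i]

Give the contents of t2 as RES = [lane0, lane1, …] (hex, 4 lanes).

  t0: 7e 99 7e 7e
  t1: 99 7e 17 7e
  t2: 7e 17 7e 99

RES = [0x7e, 0x17, 0x7e, 0x99]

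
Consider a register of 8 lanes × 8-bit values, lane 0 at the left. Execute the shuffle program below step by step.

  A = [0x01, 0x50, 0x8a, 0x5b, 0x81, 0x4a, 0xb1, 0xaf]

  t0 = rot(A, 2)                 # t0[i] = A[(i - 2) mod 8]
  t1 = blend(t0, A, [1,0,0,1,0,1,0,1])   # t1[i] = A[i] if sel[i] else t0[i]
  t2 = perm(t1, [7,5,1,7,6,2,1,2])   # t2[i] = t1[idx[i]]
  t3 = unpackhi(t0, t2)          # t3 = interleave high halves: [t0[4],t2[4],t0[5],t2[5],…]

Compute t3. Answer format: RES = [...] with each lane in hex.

RES = [ 0x8a  0x81  0x5b  0x01  0x81  0xaf  0x4a  0x01 ]

t0 = [0xb1, 0xaf, 0x01, 0x50, 0x8a, 0x5b, 0x81, 0x4a]
t1 = [0x01, 0xaf, 0x01, 0x5b, 0x8a, 0x4a, 0x81, 0xaf]
t2 = [0xaf, 0x4a, 0xaf, 0xaf, 0x81, 0x01, 0xaf, 0x01]
t3 = [0x8a, 0x81, 0x5b, 0x01, 0x81, 0xaf, 0x4a, 0x01]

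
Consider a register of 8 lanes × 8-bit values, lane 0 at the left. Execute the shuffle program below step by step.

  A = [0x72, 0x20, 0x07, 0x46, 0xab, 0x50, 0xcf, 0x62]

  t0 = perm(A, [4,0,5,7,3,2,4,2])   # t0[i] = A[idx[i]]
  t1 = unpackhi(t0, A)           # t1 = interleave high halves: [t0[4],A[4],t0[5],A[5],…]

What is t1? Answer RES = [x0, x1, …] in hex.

→ t0 |ab|72|50|62|46|07|ab|07|
→ t1 |46|ab|07|50|ab|cf|07|62|

RES = [ 0x46  0xab  0x07  0x50  0xab  0xcf  0x07  0x62 ]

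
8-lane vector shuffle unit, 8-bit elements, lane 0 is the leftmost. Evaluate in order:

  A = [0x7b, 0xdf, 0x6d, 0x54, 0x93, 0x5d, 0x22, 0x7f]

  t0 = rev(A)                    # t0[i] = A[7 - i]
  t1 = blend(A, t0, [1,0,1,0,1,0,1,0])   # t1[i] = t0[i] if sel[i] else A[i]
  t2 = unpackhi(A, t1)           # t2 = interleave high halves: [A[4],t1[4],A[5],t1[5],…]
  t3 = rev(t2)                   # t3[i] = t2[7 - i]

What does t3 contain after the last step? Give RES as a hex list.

t0 = [0x7f, 0x22, 0x5d, 0x93, 0x54, 0x6d, 0xdf, 0x7b]
t1 = [0x7f, 0xdf, 0x5d, 0x54, 0x54, 0x5d, 0xdf, 0x7f]
t2 = [0x93, 0x54, 0x5d, 0x5d, 0x22, 0xdf, 0x7f, 0x7f]
t3 = [0x7f, 0x7f, 0xdf, 0x22, 0x5d, 0x5d, 0x54, 0x93]

RES = [ 0x7f  0x7f  0xdf  0x22  0x5d  0x5d  0x54  0x93 ]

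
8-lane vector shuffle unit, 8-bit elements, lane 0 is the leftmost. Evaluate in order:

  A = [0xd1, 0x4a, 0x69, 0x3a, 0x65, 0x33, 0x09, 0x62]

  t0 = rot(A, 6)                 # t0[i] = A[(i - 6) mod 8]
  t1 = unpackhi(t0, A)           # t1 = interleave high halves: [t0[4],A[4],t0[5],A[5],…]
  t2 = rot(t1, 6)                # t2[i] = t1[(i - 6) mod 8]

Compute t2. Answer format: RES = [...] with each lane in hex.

→ t0 |69|3a|65|33|09|62|d1|4a|
→ t1 |09|65|62|33|d1|09|4a|62|
→ t2 |62|33|d1|09|4a|62|09|65|

RES = [0x62, 0x33, 0xd1, 0x09, 0x4a, 0x62, 0x09, 0x65]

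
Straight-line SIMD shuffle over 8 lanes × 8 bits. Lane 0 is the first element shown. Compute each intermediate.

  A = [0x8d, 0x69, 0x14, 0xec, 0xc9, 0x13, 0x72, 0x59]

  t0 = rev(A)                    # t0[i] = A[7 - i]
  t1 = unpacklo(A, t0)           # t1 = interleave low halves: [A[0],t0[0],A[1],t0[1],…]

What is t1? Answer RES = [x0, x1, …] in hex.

t0 = [0x59, 0x72, 0x13, 0xc9, 0xec, 0x14, 0x69, 0x8d]
t1 = [0x8d, 0x59, 0x69, 0x72, 0x14, 0x13, 0xec, 0xc9]

RES = [0x8d, 0x59, 0x69, 0x72, 0x14, 0x13, 0xec, 0xc9]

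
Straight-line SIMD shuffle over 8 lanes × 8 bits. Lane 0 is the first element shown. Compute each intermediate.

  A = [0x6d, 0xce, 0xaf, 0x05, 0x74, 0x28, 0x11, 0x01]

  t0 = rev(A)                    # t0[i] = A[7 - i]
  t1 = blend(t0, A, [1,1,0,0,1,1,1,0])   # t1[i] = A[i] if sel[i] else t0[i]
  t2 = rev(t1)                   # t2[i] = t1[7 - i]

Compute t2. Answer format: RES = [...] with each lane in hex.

t0 = [0x01, 0x11, 0x28, 0x74, 0x05, 0xaf, 0xce, 0x6d]
t1 = [0x6d, 0xce, 0x28, 0x74, 0x74, 0x28, 0x11, 0x6d]
t2 = [0x6d, 0x11, 0x28, 0x74, 0x74, 0x28, 0xce, 0x6d]

RES = [ 0x6d  0x11  0x28  0x74  0x74  0x28  0xce  0x6d ]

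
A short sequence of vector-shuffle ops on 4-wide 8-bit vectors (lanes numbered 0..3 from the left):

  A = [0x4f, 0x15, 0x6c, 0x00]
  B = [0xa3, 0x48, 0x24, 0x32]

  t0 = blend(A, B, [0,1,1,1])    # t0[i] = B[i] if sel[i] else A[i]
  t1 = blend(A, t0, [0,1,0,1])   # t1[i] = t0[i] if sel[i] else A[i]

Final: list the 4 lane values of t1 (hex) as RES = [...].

RES = [0x4f, 0x48, 0x6c, 0x32]

t0 = [0x4f, 0x48, 0x24, 0x32]
t1 = [0x4f, 0x48, 0x6c, 0x32]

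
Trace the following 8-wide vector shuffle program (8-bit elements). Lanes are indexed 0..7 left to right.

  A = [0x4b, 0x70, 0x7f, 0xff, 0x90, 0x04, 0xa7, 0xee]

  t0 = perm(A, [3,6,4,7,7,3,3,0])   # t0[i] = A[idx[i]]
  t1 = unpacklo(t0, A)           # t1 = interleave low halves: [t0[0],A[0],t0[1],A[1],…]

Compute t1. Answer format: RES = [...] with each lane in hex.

RES = [ 0xff  0x4b  0xa7  0x70  0x90  0x7f  0xee  0xff ]

t0 = [0xff, 0xa7, 0x90, 0xee, 0xee, 0xff, 0xff, 0x4b]
t1 = [0xff, 0x4b, 0xa7, 0x70, 0x90, 0x7f, 0xee, 0xff]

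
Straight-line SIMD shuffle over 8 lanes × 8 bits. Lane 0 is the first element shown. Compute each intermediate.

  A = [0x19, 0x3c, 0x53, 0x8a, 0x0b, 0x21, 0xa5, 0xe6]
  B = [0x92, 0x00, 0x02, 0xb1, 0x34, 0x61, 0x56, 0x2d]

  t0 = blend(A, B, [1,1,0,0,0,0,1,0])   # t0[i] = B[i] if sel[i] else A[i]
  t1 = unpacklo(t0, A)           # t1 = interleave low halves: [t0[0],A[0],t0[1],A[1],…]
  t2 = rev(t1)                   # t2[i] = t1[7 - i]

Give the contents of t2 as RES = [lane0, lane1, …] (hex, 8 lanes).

t0 = [0x92, 0x00, 0x53, 0x8a, 0x0b, 0x21, 0x56, 0xe6]
t1 = [0x92, 0x19, 0x00, 0x3c, 0x53, 0x53, 0x8a, 0x8a]
t2 = [0x8a, 0x8a, 0x53, 0x53, 0x3c, 0x00, 0x19, 0x92]

RES = [ 0x8a  0x8a  0x53  0x53  0x3c  0x00  0x19  0x92 ]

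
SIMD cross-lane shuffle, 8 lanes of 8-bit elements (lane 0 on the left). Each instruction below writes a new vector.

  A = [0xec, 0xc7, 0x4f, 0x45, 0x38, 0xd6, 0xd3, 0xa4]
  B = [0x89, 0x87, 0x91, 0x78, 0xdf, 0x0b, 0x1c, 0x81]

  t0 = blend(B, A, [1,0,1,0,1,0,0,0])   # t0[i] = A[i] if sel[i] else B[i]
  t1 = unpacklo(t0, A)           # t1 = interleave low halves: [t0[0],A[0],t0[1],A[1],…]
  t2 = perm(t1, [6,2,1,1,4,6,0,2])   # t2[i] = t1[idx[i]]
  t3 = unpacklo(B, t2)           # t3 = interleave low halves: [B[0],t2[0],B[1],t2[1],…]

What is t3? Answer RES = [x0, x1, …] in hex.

RES = [0x89, 0x78, 0x87, 0x87, 0x91, 0xec, 0x78, 0xec]

  t0: ec 87 4f 78 38 0b 1c 81
  t1: ec ec 87 c7 4f 4f 78 45
  t2: 78 87 ec ec 4f 78 ec 87
  t3: 89 78 87 87 91 ec 78 ec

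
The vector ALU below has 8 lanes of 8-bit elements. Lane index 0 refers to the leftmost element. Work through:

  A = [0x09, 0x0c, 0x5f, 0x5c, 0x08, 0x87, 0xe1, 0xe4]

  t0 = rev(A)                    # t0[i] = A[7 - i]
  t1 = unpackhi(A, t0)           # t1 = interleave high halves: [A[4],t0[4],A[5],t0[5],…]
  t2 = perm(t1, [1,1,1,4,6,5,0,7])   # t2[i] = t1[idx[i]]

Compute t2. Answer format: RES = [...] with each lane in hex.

RES = [0x5c, 0x5c, 0x5c, 0xe1, 0xe4, 0x0c, 0x08, 0x09]

  t0: e4 e1 87 08 5c 5f 0c 09
  t1: 08 5c 87 5f e1 0c e4 09
  t2: 5c 5c 5c e1 e4 0c 08 09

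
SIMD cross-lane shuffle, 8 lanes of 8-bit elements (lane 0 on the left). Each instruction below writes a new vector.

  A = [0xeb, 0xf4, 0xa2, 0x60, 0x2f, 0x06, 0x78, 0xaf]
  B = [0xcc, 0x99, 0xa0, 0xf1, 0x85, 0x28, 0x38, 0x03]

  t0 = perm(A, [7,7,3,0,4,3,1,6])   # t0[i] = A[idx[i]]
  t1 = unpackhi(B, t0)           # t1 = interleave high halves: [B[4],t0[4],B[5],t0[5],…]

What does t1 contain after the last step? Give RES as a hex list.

RES = [0x85, 0x2f, 0x28, 0x60, 0x38, 0xf4, 0x03, 0x78]

t0 = [0xaf, 0xaf, 0x60, 0xeb, 0x2f, 0x60, 0xf4, 0x78]
t1 = [0x85, 0x2f, 0x28, 0x60, 0x38, 0xf4, 0x03, 0x78]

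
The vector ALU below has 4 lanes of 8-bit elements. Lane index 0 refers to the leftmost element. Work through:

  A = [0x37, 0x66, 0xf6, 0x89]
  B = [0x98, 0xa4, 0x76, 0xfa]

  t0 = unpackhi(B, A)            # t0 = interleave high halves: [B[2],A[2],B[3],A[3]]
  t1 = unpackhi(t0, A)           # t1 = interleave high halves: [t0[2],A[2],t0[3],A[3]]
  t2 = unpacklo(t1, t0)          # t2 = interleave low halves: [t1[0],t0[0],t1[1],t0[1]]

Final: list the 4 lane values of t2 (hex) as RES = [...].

RES = [ 0xfa  0x76  0xf6  0xf6 ]

→ t0 |76|f6|fa|89|
→ t1 |fa|f6|89|89|
→ t2 |fa|76|f6|f6|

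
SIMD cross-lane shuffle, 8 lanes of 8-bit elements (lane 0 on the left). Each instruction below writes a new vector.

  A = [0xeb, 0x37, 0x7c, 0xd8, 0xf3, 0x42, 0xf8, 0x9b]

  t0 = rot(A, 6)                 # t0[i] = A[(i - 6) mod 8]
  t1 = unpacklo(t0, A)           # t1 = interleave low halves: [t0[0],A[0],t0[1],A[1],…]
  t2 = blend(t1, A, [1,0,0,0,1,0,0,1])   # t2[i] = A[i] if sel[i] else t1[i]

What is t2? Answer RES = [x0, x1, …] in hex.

t0 = [0x7c, 0xd8, 0xf3, 0x42, 0xf8, 0x9b, 0xeb, 0x37]
t1 = [0x7c, 0xeb, 0xd8, 0x37, 0xf3, 0x7c, 0x42, 0xd8]
t2 = [0xeb, 0xeb, 0xd8, 0x37, 0xf3, 0x7c, 0x42, 0x9b]

RES = [0xeb, 0xeb, 0xd8, 0x37, 0xf3, 0x7c, 0x42, 0x9b]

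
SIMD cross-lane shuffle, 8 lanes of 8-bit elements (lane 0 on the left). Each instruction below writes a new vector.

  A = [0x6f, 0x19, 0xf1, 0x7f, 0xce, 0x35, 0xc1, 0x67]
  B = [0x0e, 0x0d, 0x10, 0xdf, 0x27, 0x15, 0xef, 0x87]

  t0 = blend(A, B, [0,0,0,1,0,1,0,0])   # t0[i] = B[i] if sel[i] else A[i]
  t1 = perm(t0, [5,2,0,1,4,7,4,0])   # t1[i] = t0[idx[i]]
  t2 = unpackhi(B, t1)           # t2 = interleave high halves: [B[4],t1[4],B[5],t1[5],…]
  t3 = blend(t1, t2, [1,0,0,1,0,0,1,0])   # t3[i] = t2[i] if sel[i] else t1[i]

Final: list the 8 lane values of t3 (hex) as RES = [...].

RES = [0x27, 0xf1, 0x6f, 0x67, 0xce, 0x67, 0x87, 0x6f]

→ t0 |6f|19|f1|df|ce|15|c1|67|
→ t1 |15|f1|6f|19|ce|67|ce|6f|
→ t2 |27|ce|15|67|ef|ce|87|6f|
→ t3 |27|f1|6f|67|ce|67|87|6f|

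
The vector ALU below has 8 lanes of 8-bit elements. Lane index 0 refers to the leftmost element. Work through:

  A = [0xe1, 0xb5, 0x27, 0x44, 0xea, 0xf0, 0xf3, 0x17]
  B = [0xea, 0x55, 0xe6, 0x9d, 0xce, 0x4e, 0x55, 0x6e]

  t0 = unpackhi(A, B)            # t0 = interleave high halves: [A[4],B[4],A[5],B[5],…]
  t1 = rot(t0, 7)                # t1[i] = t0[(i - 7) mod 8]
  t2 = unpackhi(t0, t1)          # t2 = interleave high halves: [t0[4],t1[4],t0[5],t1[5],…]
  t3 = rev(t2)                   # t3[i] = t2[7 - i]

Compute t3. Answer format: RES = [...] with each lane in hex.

t0 = [0xea, 0xce, 0xf0, 0x4e, 0xf3, 0x55, 0x17, 0x6e]
t1 = [0xce, 0xf0, 0x4e, 0xf3, 0x55, 0x17, 0x6e, 0xea]
t2 = [0xf3, 0x55, 0x55, 0x17, 0x17, 0x6e, 0x6e, 0xea]
t3 = [0xea, 0x6e, 0x6e, 0x17, 0x17, 0x55, 0x55, 0xf3]

RES = [ 0xea  0x6e  0x6e  0x17  0x17  0x55  0x55  0xf3 ]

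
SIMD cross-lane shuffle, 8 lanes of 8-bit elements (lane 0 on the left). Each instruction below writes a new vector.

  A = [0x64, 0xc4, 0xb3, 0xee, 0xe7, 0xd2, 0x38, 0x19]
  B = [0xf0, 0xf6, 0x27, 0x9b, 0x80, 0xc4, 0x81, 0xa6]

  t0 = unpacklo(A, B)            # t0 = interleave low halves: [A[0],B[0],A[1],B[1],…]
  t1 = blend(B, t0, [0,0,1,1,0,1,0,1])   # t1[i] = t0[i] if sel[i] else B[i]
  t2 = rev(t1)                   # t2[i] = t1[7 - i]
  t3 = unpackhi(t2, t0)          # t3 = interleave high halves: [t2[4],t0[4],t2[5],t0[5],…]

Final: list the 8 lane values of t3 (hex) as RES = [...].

RES = [ 0xf6  0xb3  0xc4  0x27  0xf6  0xee  0xf0  0x9b ]

t0 = [0x64, 0xf0, 0xc4, 0xf6, 0xb3, 0x27, 0xee, 0x9b]
t1 = [0xf0, 0xf6, 0xc4, 0xf6, 0x80, 0x27, 0x81, 0x9b]
t2 = [0x9b, 0x81, 0x27, 0x80, 0xf6, 0xc4, 0xf6, 0xf0]
t3 = [0xf6, 0xb3, 0xc4, 0x27, 0xf6, 0xee, 0xf0, 0x9b]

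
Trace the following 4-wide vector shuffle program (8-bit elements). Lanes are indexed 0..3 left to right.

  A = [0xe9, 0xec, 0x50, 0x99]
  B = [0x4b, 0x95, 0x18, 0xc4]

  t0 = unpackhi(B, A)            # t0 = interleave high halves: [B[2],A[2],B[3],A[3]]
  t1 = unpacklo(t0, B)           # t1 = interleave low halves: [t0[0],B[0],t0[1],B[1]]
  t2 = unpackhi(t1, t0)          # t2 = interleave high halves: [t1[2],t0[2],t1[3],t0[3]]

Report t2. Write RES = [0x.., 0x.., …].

→ t0 |18|50|c4|99|
→ t1 |18|4b|50|95|
→ t2 |50|c4|95|99|

RES = [0x50, 0xc4, 0x95, 0x99]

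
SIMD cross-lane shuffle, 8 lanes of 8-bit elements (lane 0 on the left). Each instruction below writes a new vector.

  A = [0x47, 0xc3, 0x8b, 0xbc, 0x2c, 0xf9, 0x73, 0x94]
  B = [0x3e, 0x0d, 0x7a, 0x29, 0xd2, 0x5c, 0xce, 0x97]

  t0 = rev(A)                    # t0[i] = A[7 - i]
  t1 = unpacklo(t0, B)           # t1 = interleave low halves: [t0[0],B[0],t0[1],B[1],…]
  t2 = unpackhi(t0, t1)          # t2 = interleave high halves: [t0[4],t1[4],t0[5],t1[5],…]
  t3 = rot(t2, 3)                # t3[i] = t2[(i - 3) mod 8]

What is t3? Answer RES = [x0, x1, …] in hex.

RES = [0x2c, 0x47, 0x29, 0xbc, 0xf9, 0x8b, 0x7a, 0xc3]

  t0: 94 73 f9 2c bc 8b c3 47
  t1: 94 3e 73 0d f9 7a 2c 29
  t2: bc f9 8b 7a c3 2c 47 29
  t3: 2c 47 29 bc f9 8b 7a c3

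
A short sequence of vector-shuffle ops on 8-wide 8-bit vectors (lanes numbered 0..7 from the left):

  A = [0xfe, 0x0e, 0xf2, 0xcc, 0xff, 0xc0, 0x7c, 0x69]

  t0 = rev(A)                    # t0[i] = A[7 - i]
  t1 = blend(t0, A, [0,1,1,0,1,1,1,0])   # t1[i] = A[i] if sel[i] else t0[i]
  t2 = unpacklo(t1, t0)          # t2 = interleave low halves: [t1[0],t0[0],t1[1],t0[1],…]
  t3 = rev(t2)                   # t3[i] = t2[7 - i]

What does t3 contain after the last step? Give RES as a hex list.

RES = [0xff, 0xff, 0xc0, 0xf2, 0x7c, 0x0e, 0x69, 0x69]

→ t0 |69|7c|c0|ff|cc|f2|0e|fe|
→ t1 |69|0e|f2|ff|ff|c0|7c|fe|
→ t2 |69|69|0e|7c|f2|c0|ff|ff|
→ t3 |ff|ff|c0|f2|7c|0e|69|69|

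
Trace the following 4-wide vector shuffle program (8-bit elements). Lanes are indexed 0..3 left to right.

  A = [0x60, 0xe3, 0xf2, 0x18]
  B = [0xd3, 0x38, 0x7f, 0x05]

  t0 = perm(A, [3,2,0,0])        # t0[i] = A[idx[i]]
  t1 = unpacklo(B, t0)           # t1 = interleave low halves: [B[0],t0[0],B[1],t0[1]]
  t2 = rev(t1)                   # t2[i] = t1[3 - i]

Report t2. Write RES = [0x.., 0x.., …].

  t0: 18 f2 60 60
  t1: d3 18 38 f2
  t2: f2 38 18 d3

RES = [0xf2, 0x38, 0x18, 0xd3]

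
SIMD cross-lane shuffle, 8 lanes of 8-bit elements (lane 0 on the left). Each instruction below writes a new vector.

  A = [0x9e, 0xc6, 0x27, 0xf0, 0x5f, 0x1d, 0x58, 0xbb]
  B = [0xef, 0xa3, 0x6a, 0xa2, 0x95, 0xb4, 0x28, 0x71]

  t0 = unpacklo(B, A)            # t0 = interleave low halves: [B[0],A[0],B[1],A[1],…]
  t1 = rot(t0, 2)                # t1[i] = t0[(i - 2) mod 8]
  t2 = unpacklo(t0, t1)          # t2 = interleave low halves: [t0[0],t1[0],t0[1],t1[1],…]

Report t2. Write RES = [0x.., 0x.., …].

  t0: ef 9e a3 c6 6a 27 a2 f0
  t1: a2 f0 ef 9e a3 c6 6a 27
  t2: ef a2 9e f0 a3 ef c6 9e

RES = [0xef, 0xa2, 0x9e, 0xf0, 0xa3, 0xef, 0xc6, 0x9e]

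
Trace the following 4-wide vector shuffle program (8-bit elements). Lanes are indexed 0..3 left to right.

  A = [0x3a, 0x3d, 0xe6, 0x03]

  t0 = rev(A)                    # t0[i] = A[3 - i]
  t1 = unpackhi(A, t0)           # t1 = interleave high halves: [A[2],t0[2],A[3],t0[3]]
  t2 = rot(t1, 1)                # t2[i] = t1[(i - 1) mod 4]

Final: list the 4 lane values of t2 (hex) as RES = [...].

RES = [0x3a, 0xe6, 0x3d, 0x03]

→ t0 |03|e6|3d|3a|
→ t1 |e6|3d|03|3a|
→ t2 |3a|e6|3d|03|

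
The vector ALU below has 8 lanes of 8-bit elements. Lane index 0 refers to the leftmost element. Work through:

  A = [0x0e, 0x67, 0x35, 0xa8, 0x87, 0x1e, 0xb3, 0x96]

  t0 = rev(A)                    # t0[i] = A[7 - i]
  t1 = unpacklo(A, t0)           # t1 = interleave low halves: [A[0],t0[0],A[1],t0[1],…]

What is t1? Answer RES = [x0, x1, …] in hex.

t0 = [0x96, 0xb3, 0x1e, 0x87, 0xa8, 0x35, 0x67, 0x0e]
t1 = [0x0e, 0x96, 0x67, 0xb3, 0x35, 0x1e, 0xa8, 0x87]

RES = [0x0e, 0x96, 0x67, 0xb3, 0x35, 0x1e, 0xa8, 0x87]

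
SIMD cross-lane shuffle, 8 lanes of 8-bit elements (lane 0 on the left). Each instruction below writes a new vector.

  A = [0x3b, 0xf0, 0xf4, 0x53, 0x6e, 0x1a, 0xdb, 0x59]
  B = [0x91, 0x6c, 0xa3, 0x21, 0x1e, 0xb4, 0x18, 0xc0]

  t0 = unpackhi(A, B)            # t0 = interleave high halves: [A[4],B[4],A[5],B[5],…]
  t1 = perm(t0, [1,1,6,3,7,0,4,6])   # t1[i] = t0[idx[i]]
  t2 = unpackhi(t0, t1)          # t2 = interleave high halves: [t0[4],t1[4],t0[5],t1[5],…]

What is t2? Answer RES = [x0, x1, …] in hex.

  t0: 6e 1e 1a b4 db 18 59 c0
  t1: 1e 1e 59 b4 c0 6e db 59
  t2: db c0 18 6e 59 db c0 59

RES = [0xdb, 0xc0, 0x18, 0x6e, 0x59, 0xdb, 0xc0, 0x59]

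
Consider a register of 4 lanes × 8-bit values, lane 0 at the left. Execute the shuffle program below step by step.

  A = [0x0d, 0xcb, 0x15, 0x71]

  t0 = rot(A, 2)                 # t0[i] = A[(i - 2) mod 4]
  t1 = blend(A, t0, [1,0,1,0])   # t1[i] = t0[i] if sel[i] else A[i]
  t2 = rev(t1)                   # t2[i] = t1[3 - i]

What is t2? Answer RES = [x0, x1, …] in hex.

t0 = [0x15, 0x71, 0x0d, 0xcb]
t1 = [0x15, 0xcb, 0x0d, 0x71]
t2 = [0x71, 0x0d, 0xcb, 0x15]

RES = [ 0x71  0x0d  0xcb  0x15 ]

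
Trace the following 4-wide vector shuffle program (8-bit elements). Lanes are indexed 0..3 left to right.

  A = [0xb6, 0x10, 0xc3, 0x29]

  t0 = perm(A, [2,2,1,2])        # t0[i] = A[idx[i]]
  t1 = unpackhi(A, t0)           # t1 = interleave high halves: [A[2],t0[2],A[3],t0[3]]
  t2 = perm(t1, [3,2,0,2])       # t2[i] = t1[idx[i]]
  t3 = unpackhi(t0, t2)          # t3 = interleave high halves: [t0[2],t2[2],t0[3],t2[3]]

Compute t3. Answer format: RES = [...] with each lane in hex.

t0 = [0xc3, 0xc3, 0x10, 0xc3]
t1 = [0xc3, 0x10, 0x29, 0xc3]
t2 = [0xc3, 0x29, 0xc3, 0x29]
t3 = [0x10, 0xc3, 0xc3, 0x29]

RES = [0x10, 0xc3, 0xc3, 0x29]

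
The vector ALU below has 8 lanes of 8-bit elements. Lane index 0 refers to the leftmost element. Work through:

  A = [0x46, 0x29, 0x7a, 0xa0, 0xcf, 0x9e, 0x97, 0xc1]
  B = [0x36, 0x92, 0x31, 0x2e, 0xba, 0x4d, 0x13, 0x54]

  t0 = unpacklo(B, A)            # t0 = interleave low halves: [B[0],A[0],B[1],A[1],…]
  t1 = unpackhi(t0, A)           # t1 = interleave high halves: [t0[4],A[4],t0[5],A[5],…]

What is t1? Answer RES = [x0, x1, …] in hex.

RES = [ 0x31  0xcf  0x7a  0x9e  0x2e  0x97  0xa0  0xc1 ]

t0 = [0x36, 0x46, 0x92, 0x29, 0x31, 0x7a, 0x2e, 0xa0]
t1 = [0x31, 0xcf, 0x7a, 0x9e, 0x2e, 0x97, 0xa0, 0xc1]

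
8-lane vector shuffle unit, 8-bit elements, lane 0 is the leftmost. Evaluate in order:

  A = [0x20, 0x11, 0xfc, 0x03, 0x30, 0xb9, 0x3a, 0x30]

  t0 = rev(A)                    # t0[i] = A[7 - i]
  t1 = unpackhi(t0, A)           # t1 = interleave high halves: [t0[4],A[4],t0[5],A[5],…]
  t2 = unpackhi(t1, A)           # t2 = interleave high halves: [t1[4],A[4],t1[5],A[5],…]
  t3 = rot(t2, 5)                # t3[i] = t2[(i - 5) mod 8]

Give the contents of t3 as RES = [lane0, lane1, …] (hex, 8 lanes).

→ t0 |30|3a|b9|30|03|fc|11|20|
→ t1 |03|30|fc|b9|11|3a|20|30|
→ t2 |11|30|3a|b9|20|3a|30|30|
→ t3 |b9|20|3a|30|30|11|30|3a|

RES = [0xb9, 0x20, 0x3a, 0x30, 0x30, 0x11, 0x30, 0x3a]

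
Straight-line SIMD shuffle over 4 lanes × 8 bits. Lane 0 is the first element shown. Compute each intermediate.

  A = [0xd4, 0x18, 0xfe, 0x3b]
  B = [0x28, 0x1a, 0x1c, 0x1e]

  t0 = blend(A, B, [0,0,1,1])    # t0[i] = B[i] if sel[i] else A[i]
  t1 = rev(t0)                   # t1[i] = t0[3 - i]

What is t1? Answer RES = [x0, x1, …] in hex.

t0 = [0xd4, 0x18, 0x1c, 0x1e]
t1 = [0x1e, 0x1c, 0x18, 0xd4]

RES = [0x1e, 0x1c, 0x18, 0xd4]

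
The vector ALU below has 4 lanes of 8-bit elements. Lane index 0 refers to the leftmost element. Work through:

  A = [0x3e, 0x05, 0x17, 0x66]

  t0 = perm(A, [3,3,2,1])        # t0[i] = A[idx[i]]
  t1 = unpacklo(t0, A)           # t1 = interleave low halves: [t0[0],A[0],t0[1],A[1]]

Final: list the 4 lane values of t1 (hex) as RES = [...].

RES = [0x66, 0x3e, 0x66, 0x05]

t0 = [0x66, 0x66, 0x17, 0x05]
t1 = [0x66, 0x3e, 0x66, 0x05]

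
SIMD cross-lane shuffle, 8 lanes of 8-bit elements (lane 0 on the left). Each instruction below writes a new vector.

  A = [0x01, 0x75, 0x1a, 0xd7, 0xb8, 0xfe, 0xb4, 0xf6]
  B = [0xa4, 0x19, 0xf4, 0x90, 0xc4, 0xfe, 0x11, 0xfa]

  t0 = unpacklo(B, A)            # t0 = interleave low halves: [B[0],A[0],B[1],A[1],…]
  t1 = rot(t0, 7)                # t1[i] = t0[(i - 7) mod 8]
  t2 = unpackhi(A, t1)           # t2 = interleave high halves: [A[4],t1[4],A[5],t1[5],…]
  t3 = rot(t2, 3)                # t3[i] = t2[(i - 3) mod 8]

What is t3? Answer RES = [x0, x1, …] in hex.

RES = [ 0xd7  0xf6  0xa4  0xb8  0x1a  0xfe  0x90  0xb4 ]

  t0: a4 01 19 75 f4 1a 90 d7
  t1: 01 19 75 f4 1a 90 d7 a4
  t2: b8 1a fe 90 b4 d7 f6 a4
  t3: d7 f6 a4 b8 1a fe 90 b4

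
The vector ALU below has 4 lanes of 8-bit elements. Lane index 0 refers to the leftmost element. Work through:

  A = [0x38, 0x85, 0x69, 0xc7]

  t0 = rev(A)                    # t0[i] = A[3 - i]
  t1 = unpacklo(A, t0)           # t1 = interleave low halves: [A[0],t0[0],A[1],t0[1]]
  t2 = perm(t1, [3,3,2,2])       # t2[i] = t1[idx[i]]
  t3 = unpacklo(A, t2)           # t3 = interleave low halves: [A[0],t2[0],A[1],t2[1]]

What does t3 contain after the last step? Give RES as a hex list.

RES = [0x38, 0x69, 0x85, 0x69]

→ t0 |c7|69|85|38|
→ t1 |38|c7|85|69|
→ t2 |69|69|85|85|
→ t3 |38|69|85|69|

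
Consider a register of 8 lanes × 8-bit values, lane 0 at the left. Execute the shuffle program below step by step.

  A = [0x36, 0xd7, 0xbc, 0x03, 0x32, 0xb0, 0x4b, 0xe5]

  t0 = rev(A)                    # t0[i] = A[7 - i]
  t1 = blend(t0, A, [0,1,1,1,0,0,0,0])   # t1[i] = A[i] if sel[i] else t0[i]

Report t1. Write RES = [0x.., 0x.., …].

→ t0 |e5|4b|b0|32|03|bc|d7|36|
→ t1 |e5|d7|bc|03|03|bc|d7|36|

RES = [0xe5, 0xd7, 0xbc, 0x03, 0x03, 0xbc, 0xd7, 0x36]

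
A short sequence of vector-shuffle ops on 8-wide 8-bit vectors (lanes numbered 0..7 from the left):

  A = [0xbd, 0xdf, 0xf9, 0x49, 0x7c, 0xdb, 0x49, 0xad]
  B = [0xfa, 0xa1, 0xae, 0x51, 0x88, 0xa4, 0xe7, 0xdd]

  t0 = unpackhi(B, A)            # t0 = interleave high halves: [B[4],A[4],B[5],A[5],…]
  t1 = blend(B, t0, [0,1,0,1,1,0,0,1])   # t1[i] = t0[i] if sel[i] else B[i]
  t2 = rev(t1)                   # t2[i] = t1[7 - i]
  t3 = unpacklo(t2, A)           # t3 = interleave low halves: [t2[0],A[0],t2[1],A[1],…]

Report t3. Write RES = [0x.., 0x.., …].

RES = [0xad, 0xbd, 0xe7, 0xdf, 0xa4, 0xf9, 0xe7, 0x49]

→ t0 |88|7c|a4|db|e7|49|dd|ad|
→ t1 |fa|7c|ae|db|e7|a4|e7|ad|
→ t2 |ad|e7|a4|e7|db|ae|7c|fa|
→ t3 |ad|bd|e7|df|a4|f9|e7|49|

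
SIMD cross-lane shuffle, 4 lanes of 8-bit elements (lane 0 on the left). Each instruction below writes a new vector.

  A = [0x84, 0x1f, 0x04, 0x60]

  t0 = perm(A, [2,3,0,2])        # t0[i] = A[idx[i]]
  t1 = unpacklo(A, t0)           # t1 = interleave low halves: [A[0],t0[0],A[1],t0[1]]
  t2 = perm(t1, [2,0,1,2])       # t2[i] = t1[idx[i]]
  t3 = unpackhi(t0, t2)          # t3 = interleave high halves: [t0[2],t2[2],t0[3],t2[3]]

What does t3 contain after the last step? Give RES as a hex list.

RES = [ 0x84  0x04  0x04  0x1f ]

→ t0 |04|60|84|04|
→ t1 |84|04|1f|60|
→ t2 |1f|84|04|1f|
→ t3 |84|04|04|1f|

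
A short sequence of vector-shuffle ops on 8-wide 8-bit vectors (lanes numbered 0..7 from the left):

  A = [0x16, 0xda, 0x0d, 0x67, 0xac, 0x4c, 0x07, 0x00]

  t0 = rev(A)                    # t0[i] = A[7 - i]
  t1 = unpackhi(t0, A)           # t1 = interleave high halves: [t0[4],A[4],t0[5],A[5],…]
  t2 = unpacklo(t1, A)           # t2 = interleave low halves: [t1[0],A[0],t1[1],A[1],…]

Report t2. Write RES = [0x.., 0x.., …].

RES = [0x67, 0x16, 0xac, 0xda, 0x0d, 0x0d, 0x4c, 0x67]

→ t0 |00|07|4c|ac|67|0d|da|16|
→ t1 |67|ac|0d|4c|da|07|16|00|
→ t2 |67|16|ac|da|0d|0d|4c|67|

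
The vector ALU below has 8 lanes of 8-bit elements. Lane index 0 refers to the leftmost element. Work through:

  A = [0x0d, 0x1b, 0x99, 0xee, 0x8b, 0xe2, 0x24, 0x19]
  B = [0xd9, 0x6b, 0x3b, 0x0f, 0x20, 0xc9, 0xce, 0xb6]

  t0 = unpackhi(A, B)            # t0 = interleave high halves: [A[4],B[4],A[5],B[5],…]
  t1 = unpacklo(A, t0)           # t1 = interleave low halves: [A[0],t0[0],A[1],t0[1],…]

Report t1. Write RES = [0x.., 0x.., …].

t0 = [0x8b, 0x20, 0xe2, 0xc9, 0x24, 0xce, 0x19, 0xb6]
t1 = [0x0d, 0x8b, 0x1b, 0x20, 0x99, 0xe2, 0xee, 0xc9]

RES = [ 0x0d  0x8b  0x1b  0x20  0x99  0xe2  0xee  0xc9 ]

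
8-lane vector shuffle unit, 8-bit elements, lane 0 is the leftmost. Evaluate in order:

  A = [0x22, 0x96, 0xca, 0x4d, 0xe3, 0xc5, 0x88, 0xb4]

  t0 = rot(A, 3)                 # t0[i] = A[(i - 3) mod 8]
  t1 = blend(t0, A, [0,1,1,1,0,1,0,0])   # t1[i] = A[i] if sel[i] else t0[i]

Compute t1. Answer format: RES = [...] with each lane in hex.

  t0: c5 88 b4 22 96 ca 4d e3
  t1: c5 96 ca 4d 96 c5 4d e3

RES = [0xc5, 0x96, 0xca, 0x4d, 0x96, 0xc5, 0x4d, 0xe3]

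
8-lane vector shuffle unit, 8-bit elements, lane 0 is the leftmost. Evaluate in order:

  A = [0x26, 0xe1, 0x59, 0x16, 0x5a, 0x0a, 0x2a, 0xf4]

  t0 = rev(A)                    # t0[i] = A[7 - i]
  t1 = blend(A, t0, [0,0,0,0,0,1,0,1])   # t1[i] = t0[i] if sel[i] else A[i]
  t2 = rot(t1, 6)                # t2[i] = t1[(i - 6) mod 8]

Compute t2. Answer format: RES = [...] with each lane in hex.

t0 = [0xf4, 0x2a, 0x0a, 0x5a, 0x16, 0x59, 0xe1, 0x26]
t1 = [0x26, 0xe1, 0x59, 0x16, 0x5a, 0x59, 0x2a, 0x26]
t2 = [0x59, 0x16, 0x5a, 0x59, 0x2a, 0x26, 0x26, 0xe1]

RES = [ 0x59  0x16  0x5a  0x59  0x2a  0x26  0x26  0xe1 ]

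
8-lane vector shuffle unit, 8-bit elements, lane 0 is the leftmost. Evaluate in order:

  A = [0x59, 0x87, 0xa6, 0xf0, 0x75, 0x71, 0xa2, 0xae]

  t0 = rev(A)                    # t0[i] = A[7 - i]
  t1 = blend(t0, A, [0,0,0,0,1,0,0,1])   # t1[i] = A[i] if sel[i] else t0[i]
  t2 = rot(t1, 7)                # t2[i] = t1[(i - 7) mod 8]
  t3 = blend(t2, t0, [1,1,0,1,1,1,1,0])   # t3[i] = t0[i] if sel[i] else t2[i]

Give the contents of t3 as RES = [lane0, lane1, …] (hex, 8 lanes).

RES = [ 0xae  0xa2  0x75  0x75  0xf0  0xa6  0x87  0xae ]

→ t0 |ae|a2|71|75|f0|a6|87|59|
→ t1 |ae|a2|71|75|75|a6|87|ae|
→ t2 |a2|71|75|75|a6|87|ae|ae|
→ t3 |ae|a2|75|75|f0|a6|87|ae|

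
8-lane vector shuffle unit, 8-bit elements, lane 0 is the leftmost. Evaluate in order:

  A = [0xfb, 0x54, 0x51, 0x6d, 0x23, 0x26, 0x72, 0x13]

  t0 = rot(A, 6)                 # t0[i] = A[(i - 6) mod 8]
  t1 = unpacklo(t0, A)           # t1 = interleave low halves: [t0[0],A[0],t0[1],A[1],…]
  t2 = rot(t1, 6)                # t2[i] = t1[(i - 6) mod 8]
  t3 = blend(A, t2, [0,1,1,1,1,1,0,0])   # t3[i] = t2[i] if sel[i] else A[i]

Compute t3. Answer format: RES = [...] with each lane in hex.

t0 = [0x51, 0x6d, 0x23, 0x26, 0x72, 0x13, 0xfb, 0x54]
t1 = [0x51, 0xfb, 0x6d, 0x54, 0x23, 0x51, 0x26, 0x6d]
t2 = [0x6d, 0x54, 0x23, 0x51, 0x26, 0x6d, 0x51, 0xfb]
t3 = [0xfb, 0x54, 0x23, 0x51, 0x26, 0x6d, 0x72, 0x13]

RES = [ 0xfb  0x54  0x23  0x51  0x26  0x6d  0x72  0x13 ]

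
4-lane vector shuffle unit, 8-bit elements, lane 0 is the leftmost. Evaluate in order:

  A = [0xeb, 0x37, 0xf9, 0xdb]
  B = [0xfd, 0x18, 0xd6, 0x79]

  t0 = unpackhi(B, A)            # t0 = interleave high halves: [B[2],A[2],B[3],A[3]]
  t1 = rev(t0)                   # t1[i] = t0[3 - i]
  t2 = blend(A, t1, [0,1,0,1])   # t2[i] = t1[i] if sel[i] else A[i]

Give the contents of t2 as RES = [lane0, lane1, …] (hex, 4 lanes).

  t0: d6 f9 79 db
  t1: db 79 f9 d6
  t2: eb 79 f9 d6

RES = [ 0xeb  0x79  0xf9  0xd6 ]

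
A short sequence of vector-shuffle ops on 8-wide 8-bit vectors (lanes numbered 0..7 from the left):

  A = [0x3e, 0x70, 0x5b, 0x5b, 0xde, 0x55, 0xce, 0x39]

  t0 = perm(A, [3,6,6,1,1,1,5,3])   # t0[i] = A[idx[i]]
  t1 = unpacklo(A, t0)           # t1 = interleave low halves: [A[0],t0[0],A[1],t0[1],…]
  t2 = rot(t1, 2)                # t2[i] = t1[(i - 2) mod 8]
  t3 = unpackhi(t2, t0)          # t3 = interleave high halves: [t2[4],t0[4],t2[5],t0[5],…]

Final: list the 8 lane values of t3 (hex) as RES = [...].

RES = [0x70, 0x70, 0xce, 0x70, 0x5b, 0x55, 0xce, 0x5b]

t0 = [0x5b, 0xce, 0xce, 0x70, 0x70, 0x70, 0x55, 0x5b]
t1 = [0x3e, 0x5b, 0x70, 0xce, 0x5b, 0xce, 0x5b, 0x70]
t2 = [0x5b, 0x70, 0x3e, 0x5b, 0x70, 0xce, 0x5b, 0xce]
t3 = [0x70, 0x70, 0xce, 0x70, 0x5b, 0x55, 0xce, 0x5b]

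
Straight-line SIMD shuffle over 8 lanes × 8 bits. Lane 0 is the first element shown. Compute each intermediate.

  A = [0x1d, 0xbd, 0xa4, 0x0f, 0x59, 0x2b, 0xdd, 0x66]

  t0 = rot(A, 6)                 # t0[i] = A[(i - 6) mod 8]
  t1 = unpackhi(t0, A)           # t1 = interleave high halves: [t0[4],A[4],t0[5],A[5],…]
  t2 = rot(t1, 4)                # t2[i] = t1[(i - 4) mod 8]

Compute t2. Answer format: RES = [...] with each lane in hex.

RES = [ 0x1d  0xdd  0xbd  0x66  0xdd  0x59  0x66  0x2b ]

t0 = [0xa4, 0x0f, 0x59, 0x2b, 0xdd, 0x66, 0x1d, 0xbd]
t1 = [0xdd, 0x59, 0x66, 0x2b, 0x1d, 0xdd, 0xbd, 0x66]
t2 = [0x1d, 0xdd, 0xbd, 0x66, 0xdd, 0x59, 0x66, 0x2b]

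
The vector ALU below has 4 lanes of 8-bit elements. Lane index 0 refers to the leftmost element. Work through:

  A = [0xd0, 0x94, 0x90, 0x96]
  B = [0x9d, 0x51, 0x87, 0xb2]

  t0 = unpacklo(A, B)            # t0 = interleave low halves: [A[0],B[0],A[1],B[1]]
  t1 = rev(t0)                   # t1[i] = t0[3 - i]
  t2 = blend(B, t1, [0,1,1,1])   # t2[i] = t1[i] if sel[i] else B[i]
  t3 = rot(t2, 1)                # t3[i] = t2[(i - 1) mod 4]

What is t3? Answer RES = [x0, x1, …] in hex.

RES = [ 0xd0  0x9d  0x94  0x9d ]

t0 = [0xd0, 0x9d, 0x94, 0x51]
t1 = [0x51, 0x94, 0x9d, 0xd0]
t2 = [0x9d, 0x94, 0x9d, 0xd0]
t3 = [0xd0, 0x9d, 0x94, 0x9d]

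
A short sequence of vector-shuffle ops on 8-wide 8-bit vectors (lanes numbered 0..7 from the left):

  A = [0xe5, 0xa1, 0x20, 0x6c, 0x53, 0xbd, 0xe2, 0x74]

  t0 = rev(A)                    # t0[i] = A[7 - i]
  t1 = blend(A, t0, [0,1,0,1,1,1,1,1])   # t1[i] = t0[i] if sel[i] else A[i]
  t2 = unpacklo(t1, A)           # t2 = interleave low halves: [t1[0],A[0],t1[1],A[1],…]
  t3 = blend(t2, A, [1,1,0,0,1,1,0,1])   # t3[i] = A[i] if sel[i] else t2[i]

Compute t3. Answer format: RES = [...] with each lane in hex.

t0 = [0x74, 0xe2, 0xbd, 0x53, 0x6c, 0x20, 0xa1, 0xe5]
t1 = [0xe5, 0xe2, 0x20, 0x53, 0x6c, 0x20, 0xa1, 0xe5]
t2 = [0xe5, 0xe5, 0xe2, 0xa1, 0x20, 0x20, 0x53, 0x6c]
t3 = [0xe5, 0xa1, 0xe2, 0xa1, 0x53, 0xbd, 0x53, 0x74]

RES = [ 0xe5  0xa1  0xe2  0xa1  0x53  0xbd  0x53  0x74 ]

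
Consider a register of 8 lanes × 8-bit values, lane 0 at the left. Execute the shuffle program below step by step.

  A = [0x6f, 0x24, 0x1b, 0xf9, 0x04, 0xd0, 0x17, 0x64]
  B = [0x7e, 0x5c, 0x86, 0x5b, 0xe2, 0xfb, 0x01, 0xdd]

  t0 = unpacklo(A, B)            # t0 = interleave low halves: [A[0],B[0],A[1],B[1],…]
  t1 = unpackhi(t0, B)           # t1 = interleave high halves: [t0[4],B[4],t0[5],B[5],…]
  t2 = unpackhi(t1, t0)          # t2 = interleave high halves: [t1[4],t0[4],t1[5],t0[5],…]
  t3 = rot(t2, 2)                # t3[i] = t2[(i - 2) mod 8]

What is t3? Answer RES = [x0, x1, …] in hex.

  t0: 6f 7e 24 5c 1b 86 f9 5b
  t1: 1b e2 86 fb f9 01 5b dd
  t2: f9 1b 01 86 5b f9 dd 5b
  t3: dd 5b f9 1b 01 86 5b f9

RES = [0xdd, 0x5b, 0xf9, 0x1b, 0x01, 0x86, 0x5b, 0xf9]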